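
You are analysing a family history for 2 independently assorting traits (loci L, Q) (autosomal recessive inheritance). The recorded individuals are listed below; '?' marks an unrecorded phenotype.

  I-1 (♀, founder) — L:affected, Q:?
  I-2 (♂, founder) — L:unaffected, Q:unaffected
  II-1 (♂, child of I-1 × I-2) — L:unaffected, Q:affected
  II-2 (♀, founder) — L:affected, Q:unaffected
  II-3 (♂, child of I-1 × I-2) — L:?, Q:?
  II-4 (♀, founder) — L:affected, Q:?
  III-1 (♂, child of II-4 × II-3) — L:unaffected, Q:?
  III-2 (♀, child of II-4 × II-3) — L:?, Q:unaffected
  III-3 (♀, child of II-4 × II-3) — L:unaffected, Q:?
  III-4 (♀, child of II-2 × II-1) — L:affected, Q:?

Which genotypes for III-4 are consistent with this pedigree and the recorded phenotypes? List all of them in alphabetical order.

III-4 ∈ {ll Qq, ll qq}

L/I-1 aff ·: ll
L/I-2 un ·: LL|Ll
L/II-1 un I-1×I-2: Ll
L/II-2 aff ·: ll
L/II-3 ? I-1×I-2: Ll
L/II-4 aff ·: ll
L/III-1 un II-4×II-3: Ll
L/III-2 ? II-4×II-3: Ll|ll
L/III-3 un II-4×II-3: Ll
L/III-4 aff II-2×II-1: ll
⇒ L over [I-1,I-2,II-1,II-2,II-3,II-4,III-1,III-2,III-3,III-4]: 4 consistent
Q/I-1 ? ·: Qq|qq
Q/I-2 un ·: Qq
Q/II-1 aff I-1×I-2: qq
Q/II-2 un ·: QQ|Qq
Q/II-3 ? I-1×I-2: QQ|Qq|qq
Q/II-4 ? ·: QQ|Qq|qq
Q/III-1 ? II-4×II-3: QQ|Qq|qq
Q/III-2 un II-4×II-3: QQ|Qq
Q/III-3 ? II-4×II-3: QQ|Qq|qq
Q/III-4 ? II-2×II-1: Qq|qq
⇒ Q over [I-1,I-2,II-1,II-2,II-3,II-4,III-1,III-2,III-3,III-4]: 240 consistent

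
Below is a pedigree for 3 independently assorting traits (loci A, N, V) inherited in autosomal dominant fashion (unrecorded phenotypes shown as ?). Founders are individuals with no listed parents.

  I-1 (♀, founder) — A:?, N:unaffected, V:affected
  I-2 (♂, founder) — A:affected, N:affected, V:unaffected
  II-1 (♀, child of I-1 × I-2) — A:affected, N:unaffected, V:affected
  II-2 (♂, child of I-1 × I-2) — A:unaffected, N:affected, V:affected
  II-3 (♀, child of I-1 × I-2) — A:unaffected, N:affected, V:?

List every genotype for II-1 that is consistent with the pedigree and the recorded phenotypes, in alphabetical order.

A/I-1 ? ·: aa|Aa
A/I-2 aff ·: Aa
A/II-1 aff I-1×I-2: Aa|AA
A/II-2 un I-1×I-2: aa
A/II-3 un I-1×I-2: aa
⇒ A over [I-1,I-2,II-1,II-2,II-3]: 3 consistent
N/I-1 un ·: nn
N/I-2 aff ·: Nn
N/II-1 un I-1×I-2: nn
N/II-2 aff I-1×I-2: Nn
N/II-3 aff I-1×I-2: Nn
⇒ N over [I-1,I-2,II-1,II-2,II-3]: 1 consistent
V/I-1 aff ·: Vv|VV
V/I-2 un ·: vv
V/II-1 aff I-1×I-2: Vv
V/II-2 aff I-1×I-2: Vv
V/II-3 ? I-1×I-2: vv|Vv
⇒ V over [I-1,I-2,II-1,II-2,II-3]: 3 consistent

II-1 ∈ {AA nn Vv, Aa nn Vv}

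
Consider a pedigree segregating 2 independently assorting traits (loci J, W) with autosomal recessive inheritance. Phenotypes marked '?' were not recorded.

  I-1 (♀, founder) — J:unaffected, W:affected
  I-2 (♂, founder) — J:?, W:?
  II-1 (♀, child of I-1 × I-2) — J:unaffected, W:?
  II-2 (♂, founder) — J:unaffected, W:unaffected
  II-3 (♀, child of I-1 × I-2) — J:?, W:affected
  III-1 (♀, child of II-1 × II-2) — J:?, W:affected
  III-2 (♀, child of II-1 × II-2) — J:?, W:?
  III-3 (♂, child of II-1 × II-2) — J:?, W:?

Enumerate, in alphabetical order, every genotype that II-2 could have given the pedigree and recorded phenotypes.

J/I-1 un ·: JJ|Jj
J/I-2 ? ·: JJ|Jj|jj
J/II-1 un I-1×I-2: JJ|Jj
J/II-2 un ·: JJ|Jj
J/II-3 ? I-1×I-2: JJ|Jj|jj
J/III-1 ? II-1×II-2: JJ|Jj|jj
J/III-2 ? II-1×II-2: JJ|Jj|jj
J/III-3 ? II-1×II-2: JJ|Jj|jj
⇒ J over [I-1,I-2,II-1,II-2,II-3,III-1,III-2,III-3]: 422 consistent
W/I-1 aff ·: ww
W/I-2 ? ·: Ww|ww
W/II-1 ? I-1×I-2: Ww|ww
W/II-2 un ·: Ww
W/II-3 aff I-1×I-2: ww
W/III-1 aff II-1×II-2: ww
W/III-2 ? II-1×II-2: WW|Ww|ww
W/III-3 ? II-1×II-2: WW|Ww|ww
⇒ W over [I-1,I-2,II-1,II-2,II-3,III-1,III-2,III-3]: 17 consistent

II-2 ∈ {JJ Ww, Jj Ww}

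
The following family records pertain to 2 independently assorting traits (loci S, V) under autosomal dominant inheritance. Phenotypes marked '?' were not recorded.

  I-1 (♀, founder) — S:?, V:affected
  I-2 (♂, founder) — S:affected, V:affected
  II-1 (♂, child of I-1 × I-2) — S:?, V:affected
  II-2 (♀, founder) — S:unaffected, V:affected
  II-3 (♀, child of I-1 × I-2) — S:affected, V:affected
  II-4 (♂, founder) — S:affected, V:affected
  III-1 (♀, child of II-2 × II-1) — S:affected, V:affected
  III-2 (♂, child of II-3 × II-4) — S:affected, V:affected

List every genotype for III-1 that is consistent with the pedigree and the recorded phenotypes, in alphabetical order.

S/I-1 ? ·: ss|Ss|SS
S/I-2 aff ·: Ss|SS
S/II-1 ? I-1×I-2: Ss|SS
S/II-2 un ·: ss
S/II-3 aff I-1×I-2: Ss|SS
S/II-4 aff ·: Ss|SS
S/III-1 aff II-2×II-1: Ss
S/III-2 aff II-3×II-4: Ss|SS
⇒ S over [I-1,I-2,II-1,II-2,II-3,II-4,III-1,III-2]: 53 consistent
V/I-1 aff ·: Vv|VV
V/I-2 aff ·: Vv|VV
V/II-1 aff I-1×I-2: Vv|VV
V/II-2 aff ·: Vv|VV
V/II-3 aff I-1×I-2: Vv|VV
V/II-4 aff ·: Vv|VV
V/III-1 aff II-2×II-1: Vv|VV
V/III-2 aff II-3×II-4: Vv|VV
⇒ V over [I-1,I-2,II-1,II-2,II-3,II-4,III-1,III-2]: 156 consistent

III-1 ∈ {Ss VV, Ss Vv}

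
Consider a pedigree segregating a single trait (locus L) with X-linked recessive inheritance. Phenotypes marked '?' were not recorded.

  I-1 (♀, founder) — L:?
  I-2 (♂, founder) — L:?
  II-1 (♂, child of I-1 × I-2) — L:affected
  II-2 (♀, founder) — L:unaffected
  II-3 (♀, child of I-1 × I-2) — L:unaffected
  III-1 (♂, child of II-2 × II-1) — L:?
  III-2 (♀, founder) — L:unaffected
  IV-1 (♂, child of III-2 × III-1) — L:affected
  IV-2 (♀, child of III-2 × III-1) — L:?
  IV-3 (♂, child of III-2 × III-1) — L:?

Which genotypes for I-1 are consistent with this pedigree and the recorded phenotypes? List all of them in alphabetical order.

I-1 ∈ {X^LX^l, X^lX^l}

L/I-1 ? ·: X^LX^l|X^lX^l
L/I-2 ? ·: X^LY|X^lY
L/II-1 aff I-1×I-2: X^lY
L/II-2 un ·: X^LX^L|X^LX^l
L/II-3 un I-1×I-2: X^LX^L|X^LX^l
L/III-1 ? II-2×II-1: X^LY|X^lY
L/III-2 un ·: X^LX^l
L/IV-1 aff III-2×III-1: X^lY
L/IV-2 ? III-2×III-1: X^LX^L|X^LX^l|X^lX^l
L/IV-3 ? III-2×III-1: X^LY|X^lY
⇒ L over [I-1,I-2,II-1,II-2,II-3,III-1,III-2,IV-1,IV-2,IV-3]: 48 consistent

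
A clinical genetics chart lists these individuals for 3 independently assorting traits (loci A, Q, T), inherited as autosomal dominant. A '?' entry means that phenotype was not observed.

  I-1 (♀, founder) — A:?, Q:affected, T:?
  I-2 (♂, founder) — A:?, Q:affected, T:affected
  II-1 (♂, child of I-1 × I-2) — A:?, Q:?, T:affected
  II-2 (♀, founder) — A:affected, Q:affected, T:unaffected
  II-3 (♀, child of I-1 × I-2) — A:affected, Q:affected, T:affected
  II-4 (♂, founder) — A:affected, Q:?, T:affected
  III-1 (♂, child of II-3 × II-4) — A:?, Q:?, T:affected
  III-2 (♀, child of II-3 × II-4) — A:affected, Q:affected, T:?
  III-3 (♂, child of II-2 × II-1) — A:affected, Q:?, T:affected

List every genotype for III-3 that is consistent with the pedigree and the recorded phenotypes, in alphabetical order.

III-3 ∈ {AA QQ Tt, AA Qq Tt, AA qq Tt, Aa QQ Tt, Aa Qq Tt, Aa qq Tt}

A/I-1 ? ·: aa|Aa|AA
A/I-2 ? ·: aa|Aa|AA
A/II-1 ? I-1×I-2: aa|Aa|AA
A/II-2 aff ·: Aa|AA
A/II-3 aff I-1×I-2: Aa|AA
A/II-4 aff ·: Aa|AA
A/III-1 ? II-3×II-4: aa|Aa|AA
A/III-2 aff II-3×II-4: Aa|AA
A/III-3 aff II-2×II-1: Aa|AA
⇒ A over [I-1,I-2,II-1,II-2,II-3,II-4,III-1,III-2,III-3]: 560 consistent
Q/I-1 aff ·: Qq|QQ
Q/I-2 aff ·: Qq|QQ
Q/II-1 ? I-1×I-2: qq|Qq|QQ
Q/II-2 aff ·: Qq|QQ
Q/II-3 aff I-1×I-2: Qq|QQ
Q/II-4 ? ·: qq|Qq|QQ
Q/III-1 ? II-3×II-4: qq|Qq|QQ
Q/III-2 aff II-3×II-4: Qq|QQ
Q/III-3 ? II-2×II-1: qq|Qq|QQ
⇒ Q over [I-1,I-2,II-1,II-2,II-3,II-4,III-1,III-2,III-3]: 504 consistent
T/I-1 ? ·: tt|Tt|TT
T/I-2 aff ·: Tt|TT
T/II-1 aff I-1×I-2: Tt|TT
T/II-2 un ·: tt
T/II-3 aff I-1×I-2: Tt|TT
T/II-4 aff ·: Tt|TT
T/III-1 aff II-3×II-4: Tt|TT
T/III-2 ? II-3×II-4: tt|Tt|TT
T/III-3 aff II-2×II-1: Tt
⇒ T over [I-1,I-2,II-1,II-2,II-3,II-4,III-1,III-2,III-3]: 115 consistent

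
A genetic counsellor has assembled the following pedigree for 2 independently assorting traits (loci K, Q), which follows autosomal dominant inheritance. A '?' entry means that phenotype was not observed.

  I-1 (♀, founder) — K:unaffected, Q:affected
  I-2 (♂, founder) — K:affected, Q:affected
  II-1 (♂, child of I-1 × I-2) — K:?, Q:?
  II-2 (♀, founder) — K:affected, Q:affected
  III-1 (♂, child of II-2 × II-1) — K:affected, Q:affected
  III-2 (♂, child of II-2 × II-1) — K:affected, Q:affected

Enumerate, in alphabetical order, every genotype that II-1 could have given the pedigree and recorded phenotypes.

II-1 ∈ {Kk QQ, Kk Qq, Kk qq, kk QQ, kk Qq, kk qq}

K/I-1 un ·: kk
K/I-2 aff ·: Kk|KK
K/II-1 ? I-1×I-2: kk|Kk
K/II-2 aff ·: Kk|KK
K/III-1 aff II-2×II-1: Kk|KK
K/III-2 aff II-2×II-1: Kk|KK
⇒ K over [I-1,I-2,II-1,II-2,III-1,III-2]: 18 consistent
Q/I-1 aff ·: Qq|QQ
Q/I-2 aff ·: Qq|QQ
Q/II-1 ? I-1×I-2: qq|Qq|QQ
Q/II-2 aff ·: Qq|QQ
Q/III-1 aff II-2×II-1: Qq|QQ
Q/III-2 aff II-2×II-1: Qq|QQ
⇒ Q over [I-1,I-2,II-1,II-2,III-1,III-2]: 46 consistent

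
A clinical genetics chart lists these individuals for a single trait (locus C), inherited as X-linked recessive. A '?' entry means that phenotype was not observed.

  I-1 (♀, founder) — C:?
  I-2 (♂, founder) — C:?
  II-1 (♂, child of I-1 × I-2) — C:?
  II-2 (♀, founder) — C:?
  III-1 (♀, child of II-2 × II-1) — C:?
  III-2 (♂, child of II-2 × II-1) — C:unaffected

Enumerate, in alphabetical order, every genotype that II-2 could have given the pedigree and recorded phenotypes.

II-2 ∈ {X^CX^C, X^CX^c}

C/I-1 ? ·: X^CX^C|X^CX^c|X^cX^c
C/I-2 ? ·: X^CY|X^cY
C/II-1 ? I-1×I-2: X^CY|X^cY
C/II-2 ? ·: X^CX^C|X^CX^c
C/III-1 ? II-2×II-1: X^CX^C|X^CX^c|X^cX^c
C/III-2 un II-2×II-1: X^CY
⇒ C over [I-1,I-2,II-1,II-2,III-1,III-2]: 24 consistent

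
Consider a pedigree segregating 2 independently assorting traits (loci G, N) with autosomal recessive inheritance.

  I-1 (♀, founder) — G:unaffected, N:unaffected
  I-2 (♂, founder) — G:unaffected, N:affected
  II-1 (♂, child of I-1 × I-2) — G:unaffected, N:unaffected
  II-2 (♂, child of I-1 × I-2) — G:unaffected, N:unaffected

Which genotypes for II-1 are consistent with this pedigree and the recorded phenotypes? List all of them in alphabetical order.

G/I-1 un ·: GG|Gg
G/I-2 un ·: GG|Gg
G/II-1 un I-1×I-2: GG|Gg
G/II-2 un I-1×I-2: GG|Gg
⇒ G over [I-1,I-2,II-1,II-2]: 13 consistent
N/I-1 un ·: NN|Nn
N/I-2 aff ·: nn
N/II-1 un I-1×I-2: Nn
N/II-2 un I-1×I-2: Nn
⇒ N over [I-1,I-2,II-1,II-2]: 2 consistent

II-1 ∈ {GG Nn, Gg Nn}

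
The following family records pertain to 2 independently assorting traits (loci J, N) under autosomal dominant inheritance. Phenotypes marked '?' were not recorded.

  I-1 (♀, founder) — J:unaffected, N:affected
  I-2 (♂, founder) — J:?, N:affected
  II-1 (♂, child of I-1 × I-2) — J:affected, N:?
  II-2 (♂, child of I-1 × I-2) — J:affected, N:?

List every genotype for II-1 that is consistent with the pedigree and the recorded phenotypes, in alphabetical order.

II-1 ∈ {Jj NN, Jj Nn, Jj nn}

J/I-1 un ·: jj
J/I-2 ? ·: Jj|JJ
J/II-1 aff I-1×I-2: Jj
J/II-2 aff I-1×I-2: Jj
⇒ J over [I-1,I-2,II-1,II-2]: 2 consistent
N/I-1 aff ·: Nn|NN
N/I-2 aff ·: Nn|NN
N/II-1 ? I-1×I-2: nn|Nn|NN
N/II-2 ? I-1×I-2: nn|Nn|NN
⇒ N over [I-1,I-2,II-1,II-2]: 18 consistent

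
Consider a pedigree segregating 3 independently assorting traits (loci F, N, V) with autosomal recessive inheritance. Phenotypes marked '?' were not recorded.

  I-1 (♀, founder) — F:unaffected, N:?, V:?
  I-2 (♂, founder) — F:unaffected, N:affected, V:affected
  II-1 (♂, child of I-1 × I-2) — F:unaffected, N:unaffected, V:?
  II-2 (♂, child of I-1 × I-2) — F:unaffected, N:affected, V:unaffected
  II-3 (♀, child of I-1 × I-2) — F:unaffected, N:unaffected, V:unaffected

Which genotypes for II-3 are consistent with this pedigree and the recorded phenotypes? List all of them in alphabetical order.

II-3 ∈ {FF Nn Vv, Ff Nn Vv}

F/I-1 un ·: FF|Ff
F/I-2 un ·: FF|Ff
F/II-1 un I-1×I-2: FF|Ff
F/II-2 un I-1×I-2: FF|Ff
F/II-3 un I-1×I-2: FF|Ff
⇒ F over [I-1,I-2,II-1,II-2,II-3]: 25 consistent
N/I-1 ? ·: Nn
N/I-2 aff ·: nn
N/II-1 un I-1×I-2: Nn
N/II-2 aff I-1×I-2: nn
N/II-3 un I-1×I-2: Nn
⇒ N over [I-1,I-2,II-1,II-2,II-3]: 1 consistent
V/I-1 ? ·: VV|Vv
V/I-2 aff ·: vv
V/II-1 ? I-1×I-2: Vv|vv
V/II-2 un I-1×I-2: Vv
V/II-3 un I-1×I-2: Vv
⇒ V over [I-1,I-2,II-1,II-2,II-3]: 3 consistent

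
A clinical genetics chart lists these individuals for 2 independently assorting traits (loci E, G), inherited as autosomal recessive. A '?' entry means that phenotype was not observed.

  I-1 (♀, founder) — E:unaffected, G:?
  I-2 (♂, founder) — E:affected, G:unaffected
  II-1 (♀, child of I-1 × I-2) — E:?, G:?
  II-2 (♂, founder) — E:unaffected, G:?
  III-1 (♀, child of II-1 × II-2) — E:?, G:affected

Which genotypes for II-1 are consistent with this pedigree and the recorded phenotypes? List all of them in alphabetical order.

II-1 ∈ {Ee Gg, Ee gg, ee Gg, ee gg}

E/I-1 un ·: EE|Ee
E/I-2 aff ·: ee
E/II-1 ? I-1×I-2: Ee|ee
E/II-2 un ·: EE|Ee
E/III-1 ? II-1×II-2: EE|Ee|ee
⇒ E over [I-1,I-2,II-1,II-2,III-1]: 13 consistent
G/I-1 ? ·: GG|Gg|gg
G/I-2 un ·: GG|Gg
G/II-1 ? I-1×I-2: Gg|gg
G/II-2 ? ·: Gg|gg
G/III-1 aff II-1×II-2: gg
⇒ G over [I-1,I-2,II-1,II-2,III-1]: 14 consistent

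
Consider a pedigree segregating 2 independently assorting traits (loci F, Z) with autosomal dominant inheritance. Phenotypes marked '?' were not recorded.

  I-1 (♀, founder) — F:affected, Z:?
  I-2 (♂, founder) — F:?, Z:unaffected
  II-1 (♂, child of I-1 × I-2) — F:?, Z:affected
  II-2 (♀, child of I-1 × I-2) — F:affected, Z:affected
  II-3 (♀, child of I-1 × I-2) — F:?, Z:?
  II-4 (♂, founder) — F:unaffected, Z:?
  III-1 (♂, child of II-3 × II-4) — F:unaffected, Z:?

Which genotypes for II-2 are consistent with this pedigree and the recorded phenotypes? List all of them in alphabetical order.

F/I-1 aff ·: Ff|FF
F/I-2 ? ·: ff|Ff|FF
F/II-1 ? I-1×I-2: ff|Ff|FF
F/II-2 aff I-1×I-2: Ff|FF
F/II-3 ? I-1×I-2: ff|Ff
F/II-4 un ·: ff
F/III-1 un II-3×II-4: ff
⇒ F over [I-1,I-2,II-1,II-2,II-3,II-4,III-1]: 25 consistent
Z/I-1 ? ·: Zz|ZZ
Z/I-2 un ·: zz
Z/II-1 aff I-1×I-2: Zz
Z/II-2 aff I-1×I-2: Zz
Z/II-3 ? I-1×I-2: zz|Zz
Z/II-4 ? ·: zz|Zz|ZZ
Z/III-1 ? II-3×II-4: zz|Zz|ZZ
⇒ Z over [I-1,I-2,II-1,II-2,II-3,II-4,III-1]: 18 consistent

II-2 ∈ {FF Zz, Ff Zz}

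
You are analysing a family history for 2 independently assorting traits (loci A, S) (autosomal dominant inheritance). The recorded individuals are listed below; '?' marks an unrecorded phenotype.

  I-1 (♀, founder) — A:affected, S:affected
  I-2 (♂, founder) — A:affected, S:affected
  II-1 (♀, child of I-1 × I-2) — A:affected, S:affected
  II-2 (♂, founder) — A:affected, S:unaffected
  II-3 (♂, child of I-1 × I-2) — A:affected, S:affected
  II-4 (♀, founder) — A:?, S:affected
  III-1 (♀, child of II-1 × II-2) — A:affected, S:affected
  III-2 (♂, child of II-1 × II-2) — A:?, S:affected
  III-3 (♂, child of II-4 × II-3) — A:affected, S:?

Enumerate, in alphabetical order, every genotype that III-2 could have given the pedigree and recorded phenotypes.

III-2 ∈ {AA Ss, Aa Ss, aa Ss}

A/I-1 aff ·: Aa|AA
A/I-2 aff ·: Aa|AA
A/II-1 aff I-1×I-2: Aa|AA
A/II-2 aff ·: Aa|AA
A/II-3 aff I-1×I-2: Aa|AA
A/II-4 ? ·: aa|Aa|AA
A/III-1 aff II-1×II-2: Aa|AA
A/III-2 ? II-1×II-2: aa|Aa|AA
A/III-3 aff II-4×II-3: Aa|AA
⇒ A over [I-1,I-2,II-1,II-2,II-3,II-4,III-1,III-2,III-3]: 425 consistent
S/I-1 aff ·: Ss|SS
S/I-2 aff ·: Ss|SS
S/II-1 aff I-1×I-2: Ss|SS
S/II-2 un ·: ss
S/II-3 aff I-1×I-2: Ss|SS
S/II-4 aff ·: Ss|SS
S/III-1 aff II-1×II-2: Ss
S/III-2 aff II-1×II-2: Ss
S/III-3 ? II-4×II-3: ss|Ss|SS
⇒ S over [I-1,I-2,II-1,II-2,II-3,II-4,III-1,III-2,III-3]: 51 consistent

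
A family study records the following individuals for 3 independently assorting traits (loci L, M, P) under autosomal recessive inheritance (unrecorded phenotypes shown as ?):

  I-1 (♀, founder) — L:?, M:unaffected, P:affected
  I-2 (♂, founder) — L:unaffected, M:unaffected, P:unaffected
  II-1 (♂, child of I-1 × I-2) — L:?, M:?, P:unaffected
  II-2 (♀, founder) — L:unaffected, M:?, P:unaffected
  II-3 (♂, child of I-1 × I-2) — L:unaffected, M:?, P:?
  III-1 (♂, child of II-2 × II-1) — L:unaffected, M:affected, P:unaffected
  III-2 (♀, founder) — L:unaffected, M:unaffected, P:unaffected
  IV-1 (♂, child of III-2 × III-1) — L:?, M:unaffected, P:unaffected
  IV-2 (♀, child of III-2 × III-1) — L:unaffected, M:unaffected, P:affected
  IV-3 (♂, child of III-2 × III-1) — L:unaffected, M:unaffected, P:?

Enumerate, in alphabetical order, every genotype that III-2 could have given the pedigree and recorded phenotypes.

L/I-1 ? ·: LL|Ll|ll
L/I-2 un ·: LL|Ll
L/II-1 ? I-1×I-2: LL|Ll|ll
L/II-2 un ·: LL|Ll
L/II-3 un I-1×I-2: LL|Ll
L/III-1 un II-2×II-1: LL|Ll
L/III-2 un ·: LL|Ll
L/IV-1 ? III-2×III-1: LL|Ll|ll
L/IV-2 un III-2×III-1: LL|Ll
L/IV-3 un III-2×III-1: LL|Ll
⇒ L over [I-1,I-2,II-1,II-2,II-3,III-1,III-2,IV-1,IV-2,IV-3]: 850 consistent
M/I-1 un ·: MM|Mm
M/I-2 un ·: MM|Mm
M/II-1 ? I-1×I-2: Mm|mm
M/II-2 ? ·: Mm|mm
M/II-3 ? I-1×I-2: MM|Mm|mm
M/III-1 aff II-2×II-1: mm
M/III-2 un ·: MM|Mm
M/IV-1 un III-2×III-1: Mm
M/IV-2 un III-2×III-1: Mm
M/IV-3 un III-2×III-1: Mm
⇒ M over [I-1,I-2,II-1,II-2,II-3,III-1,III-2,IV-1,IV-2,IV-3]: 40 consistent
P/I-1 aff ·: pp
P/I-2 un ·: PP|Pp
P/II-1 un I-1×I-2: Pp
P/II-2 un ·: PP|Pp
P/II-3 ? I-1×I-2: Pp|pp
P/III-1 un II-2×II-1: Pp
P/III-2 un ·: Pp
P/IV-1 un III-2×III-1: PP|Pp
P/IV-2 aff III-2×III-1: pp
P/IV-3 ? III-2×III-1: PP|Pp|pp
⇒ P over [I-1,I-2,II-1,II-2,II-3,III-1,III-2,IV-1,IV-2,IV-3]: 36 consistent

III-2 ∈ {LL MM Pp, LL Mm Pp, Ll MM Pp, Ll Mm Pp}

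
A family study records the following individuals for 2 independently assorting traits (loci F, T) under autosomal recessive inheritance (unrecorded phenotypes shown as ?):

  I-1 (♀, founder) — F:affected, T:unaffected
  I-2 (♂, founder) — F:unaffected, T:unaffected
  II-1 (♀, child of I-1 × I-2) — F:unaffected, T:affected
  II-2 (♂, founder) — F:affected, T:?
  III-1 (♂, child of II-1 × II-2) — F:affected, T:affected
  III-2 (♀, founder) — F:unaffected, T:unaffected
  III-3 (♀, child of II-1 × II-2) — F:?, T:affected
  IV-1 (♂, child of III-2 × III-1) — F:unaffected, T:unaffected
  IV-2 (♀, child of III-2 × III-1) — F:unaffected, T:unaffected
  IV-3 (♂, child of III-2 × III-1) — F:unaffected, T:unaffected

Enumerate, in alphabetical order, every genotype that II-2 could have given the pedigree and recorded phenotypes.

II-2 ∈ {ff Tt, ff tt}

F/I-1 aff ·: ff
F/I-2 un ·: FF|Ff
F/II-1 un I-1×I-2: Ff
F/II-2 aff ·: ff
F/III-1 aff II-1×II-2: ff
F/III-2 un ·: FF|Ff
F/III-3 ? II-1×II-2: Ff|ff
F/IV-1 un III-2×III-1: Ff
F/IV-2 un III-2×III-1: Ff
F/IV-3 un III-2×III-1: Ff
⇒ F over [I-1,I-2,II-1,II-2,III-1,III-2,III-3,IV-1,IV-2,IV-3]: 8 consistent
T/I-1 un ·: Tt
T/I-2 un ·: Tt
T/II-1 aff I-1×I-2: tt
T/II-2 ? ·: Tt|tt
T/III-1 aff II-1×II-2: tt
T/III-2 un ·: TT|Tt
T/III-3 aff II-1×II-2: tt
T/IV-1 un III-2×III-1: Tt
T/IV-2 un III-2×III-1: Tt
T/IV-3 un III-2×III-1: Tt
⇒ T over [I-1,I-2,II-1,II-2,III-1,III-2,III-3,IV-1,IV-2,IV-3]: 4 consistent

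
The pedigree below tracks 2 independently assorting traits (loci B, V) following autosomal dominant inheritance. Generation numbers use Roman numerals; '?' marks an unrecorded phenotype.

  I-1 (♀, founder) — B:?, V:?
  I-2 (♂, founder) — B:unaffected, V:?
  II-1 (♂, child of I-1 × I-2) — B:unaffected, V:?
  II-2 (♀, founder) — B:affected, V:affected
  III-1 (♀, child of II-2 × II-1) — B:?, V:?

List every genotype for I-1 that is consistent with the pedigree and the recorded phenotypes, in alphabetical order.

I-1 ∈ {Bb VV, Bb Vv, Bb vv, bb VV, bb Vv, bb vv}

B/I-1 ? ·: bb|Bb
B/I-2 un ·: bb
B/II-1 un I-1×I-2: bb
B/II-2 aff ·: Bb|BB
B/III-1 ? II-2×II-1: bb|Bb
⇒ B over [I-1,I-2,II-1,II-2,III-1]: 6 consistent
V/I-1 ? ·: vv|Vv|VV
V/I-2 ? ·: vv|Vv|VV
V/II-1 ? I-1×I-2: vv|Vv|VV
V/II-2 aff ·: Vv|VV
V/III-1 ? II-2×II-1: vv|Vv|VV
⇒ V over [I-1,I-2,II-1,II-2,III-1]: 59 consistent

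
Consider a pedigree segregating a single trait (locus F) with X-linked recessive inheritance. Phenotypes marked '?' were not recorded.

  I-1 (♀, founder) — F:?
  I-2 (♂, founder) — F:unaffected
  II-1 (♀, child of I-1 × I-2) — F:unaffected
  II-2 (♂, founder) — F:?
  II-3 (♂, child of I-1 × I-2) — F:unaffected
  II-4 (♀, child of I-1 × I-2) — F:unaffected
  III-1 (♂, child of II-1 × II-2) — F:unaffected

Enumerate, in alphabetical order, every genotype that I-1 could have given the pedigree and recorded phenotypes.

I-1 ∈ {X^FX^F, X^FX^f}

F/I-1 ? ·: X^FX^F|X^FX^f
F/I-2 un ·: X^FY
F/II-1 un I-1×I-2: X^FX^F|X^FX^f
F/II-2 ? ·: X^FY|X^fY
F/II-3 un I-1×I-2: X^FY
F/II-4 un I-1×I-2: X^FX^F|X^FX^f
F/III-1 un II-1×II-2: X^FY
⇒ F over [I-1,I-2,II-1,II-2,II-3,II-4,III-1]: 10 consistent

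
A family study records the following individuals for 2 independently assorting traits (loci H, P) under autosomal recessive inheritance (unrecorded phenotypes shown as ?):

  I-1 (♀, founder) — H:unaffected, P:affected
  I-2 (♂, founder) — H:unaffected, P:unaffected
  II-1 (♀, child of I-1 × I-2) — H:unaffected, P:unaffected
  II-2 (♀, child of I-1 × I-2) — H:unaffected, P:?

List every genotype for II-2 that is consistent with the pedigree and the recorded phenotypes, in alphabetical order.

H/I-1 un ·: HH|Hh
H/I-2 un ·: HH|Hh
H/II-1 un I-1×I-2: HH|Hh
H/II-2 un I-1×I-2: HH|Hh
⇒ H over [I-1,I-2,II-1,II-2]: 13 consistent
P/I-1 aff ·: pp
P/I-2 un ·: PP|Pp
P/II-1 un I-1×I-2: Pp
P/II-2 ? I-1×I-2: Pp|pp
⇒ P over [I-1,I-2,II-1,II-2]: 3 consistent

II-2 ∈ {HH Pp, HH pp, Hh Pp, Hh pp}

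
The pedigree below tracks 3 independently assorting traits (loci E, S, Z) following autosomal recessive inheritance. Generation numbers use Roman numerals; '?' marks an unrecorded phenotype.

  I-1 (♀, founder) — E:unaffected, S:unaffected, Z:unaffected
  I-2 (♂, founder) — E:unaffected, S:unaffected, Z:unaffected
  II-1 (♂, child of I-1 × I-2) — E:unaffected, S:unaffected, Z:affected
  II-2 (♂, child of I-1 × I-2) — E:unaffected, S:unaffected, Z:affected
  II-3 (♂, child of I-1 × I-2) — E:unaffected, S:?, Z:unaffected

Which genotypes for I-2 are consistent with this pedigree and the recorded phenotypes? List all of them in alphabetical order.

E/I-1 un ·: EE|Ee
E/I-2 un ·: EE|Ee
E/II-1 un I-1×I-2: EE|Ee
E/II-2 un I-1×I-2: EE|Ee
E/II-3 un I-1×I-2: EE|Ee
⇒ E over [I-1,I-2,II-1,II-2,II-3]: 25 consistent
S/I-1 un ·: SS|Ss
S/I-2 un ·: SS|Ss
S/II-1 un I-1×I-2: SS|Ss
S/II-2 un I-1×I-2: SS|Ss
S/II-3 ? I-1×I-2: SS|Ss|ss
⇒ S over [I-1,I-2,II-1,II-2,II-3]: 29 consistent
Z/I-1 un ·: Zz
Z/I-2 un ·: Zz
Z/II-1 aff I-1×I-2: zz
Z/II-2 aff I-1×I-2: zz
Z/II-3 un I-1×I-2: ZZ|Zz
⇒ Z over [I-1,I-2,II-1,II-2,II-3]: 2 consistent

I-2 ∈ {EE SS Zz, EE Ss Zz, Ee SS Zz, Ee Ss Zz}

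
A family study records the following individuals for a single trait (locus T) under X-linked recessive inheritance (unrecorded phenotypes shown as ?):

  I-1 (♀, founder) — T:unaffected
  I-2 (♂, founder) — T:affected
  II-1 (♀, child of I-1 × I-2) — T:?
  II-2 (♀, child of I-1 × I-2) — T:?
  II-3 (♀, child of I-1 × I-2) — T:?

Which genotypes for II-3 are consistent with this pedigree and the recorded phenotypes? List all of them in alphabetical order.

T/I-1 un ·: X^TX^T|X^TX^t
T/I-2 aff ·: X^tY
T/II-1 ? I-1×I-2: X^TX^t|X^tX^t
T/II-2 ? I-1×I-2: X^TX^t|X^tX^t
T/II-3 ? I-1×I-2: X^TX^t|X^tX^t
⇒ T over [I-1,I-2,II-1,II-2,II-3]: 9 consistent

II-3 ∈ {X^TX^t, X^tX^t}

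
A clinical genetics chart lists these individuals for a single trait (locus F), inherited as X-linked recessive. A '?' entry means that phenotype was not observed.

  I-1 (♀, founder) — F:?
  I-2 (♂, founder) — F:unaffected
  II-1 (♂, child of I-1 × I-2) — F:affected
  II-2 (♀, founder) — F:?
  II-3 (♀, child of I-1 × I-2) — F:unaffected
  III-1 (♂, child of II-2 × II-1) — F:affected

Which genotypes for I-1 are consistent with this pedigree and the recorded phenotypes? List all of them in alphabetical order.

I-1 ∈ {X^FX^f, X^fX^f}

F/I-1 ? ·: X^FX^f|X^fX^f
F/I-2 un ·: X^FY
F/II-1 aff I-1×I-2: X^fY
F/II-2 ? ·: X^FX^f|X^fX^f
F/II-3 un I-1×I-2: X^FX^F|X^FX^f
F/III-1 aff II-2×II-1: X^fY
⇒ F over [I-1,I-2,II-1,II-2,II-3,III-1]: 6 consistent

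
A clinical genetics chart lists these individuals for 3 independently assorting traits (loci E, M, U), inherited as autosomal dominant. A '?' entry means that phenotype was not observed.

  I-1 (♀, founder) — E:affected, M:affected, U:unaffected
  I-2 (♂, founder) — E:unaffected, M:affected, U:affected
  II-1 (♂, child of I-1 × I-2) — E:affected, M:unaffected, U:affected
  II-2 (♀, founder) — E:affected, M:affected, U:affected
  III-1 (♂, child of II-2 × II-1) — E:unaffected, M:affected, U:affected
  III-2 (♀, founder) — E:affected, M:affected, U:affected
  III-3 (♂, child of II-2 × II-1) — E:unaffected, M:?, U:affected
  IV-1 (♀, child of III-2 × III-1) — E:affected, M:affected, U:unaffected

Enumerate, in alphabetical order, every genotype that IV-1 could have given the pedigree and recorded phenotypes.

IV-1 ∈ {Ee MM uu, Ee Mm uu}

E/I-1 aff ·: Ee|EE
E/I-2 un ·: ee
E/II-1 aff I-1×I-2: Ee
E/II-2 aff ·: Ee
E/III-1 un II-2×II-1: ee
E/III-2 aff ·: Ee|EE
E/III-3 un II-2×II-1: ee
E/IV-1 aff III-2×III-1: Ee
⇒ E over [I-1,I-2,II-1,II-2,III-1,III-2,III-3,IV-1]: 4 consistent
M/I-1 aff ·: Mm
M/I-2 aff ·: Mm
M/II-1 un I-1×I-2: mm
M/II-2 aff ·: Mm|MM
M/III-1 aff II-2×II-1: Mm
M/III-2 aff ·: Mm|MM
M/III-3 ? II-2×II-1: mm|Mm
M/IV-1 aff III-2×III-1: Mm|MM
⇒ M over [I-1,I-2,II-1,II-2,III-1,III-2,III-3,IV-1]: 12 consistent
U/I-1 un ·: uu
U/I-2 aff ·: Uu|UU
U/II-1 aff I-1×I-2: Uu
U/II-2 aff ·: Uu|UU
U/III-1 aff II-2×II-1: Uu
U/III-2 aff ·: Uu
U/III-3 aff II-2×II-1: Uu|UU
U/IV-1 un III-2×III-1: uu
⇒ U over [I-1,I-2,II-1,II-2,III-1,III-2,III-3,IV-1]: 8 consistent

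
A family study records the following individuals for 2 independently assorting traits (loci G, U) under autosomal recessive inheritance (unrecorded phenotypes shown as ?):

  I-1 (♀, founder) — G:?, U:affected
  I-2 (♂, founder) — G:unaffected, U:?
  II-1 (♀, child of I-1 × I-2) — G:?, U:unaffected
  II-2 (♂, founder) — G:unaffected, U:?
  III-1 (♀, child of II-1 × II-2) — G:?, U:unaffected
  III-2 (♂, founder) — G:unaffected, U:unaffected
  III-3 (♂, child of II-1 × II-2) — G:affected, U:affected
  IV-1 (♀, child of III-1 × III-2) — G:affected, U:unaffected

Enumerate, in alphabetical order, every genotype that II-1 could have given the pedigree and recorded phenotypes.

G/I-1 ? ·: GG|Gg|gg
G/I-2 un ·: GG|Gg
G/II-1 ? I-1×I-2: Gg|gg
G/II-2 un ·: Gg
G/III-1 ? II-1×II-2: Gg|gg
G/III-2 un ·: Gg
G/III-3 aff II-1×II-2: gg
G/IV-1 aff III-1×III-2: gg
⇒ G over [I-1,I-2,II-1,II-2,III-1,III-2,III-3,IV-1]: 14 consistent
U/I-1 aff ·: uu
U/I-2 ? ·: UU|Uu
U/II-1 un I-1×I-2: Uu
U/II-2 ? ·: Uu|uu
U/III-1 un II-1×II-2: UU|Uu
U/III-2 un ·: UU|Uu
U/III-3 aff II-1×II-2: uu
U/IV-1 un III-1×III-2: UU|Uu
⇒ U over [I-1,I-2,II-1,II-2,III-1,III-2,III-3,IV-1]: 22 consistent

II-1 ∈ {Gg Uu, gg Uu}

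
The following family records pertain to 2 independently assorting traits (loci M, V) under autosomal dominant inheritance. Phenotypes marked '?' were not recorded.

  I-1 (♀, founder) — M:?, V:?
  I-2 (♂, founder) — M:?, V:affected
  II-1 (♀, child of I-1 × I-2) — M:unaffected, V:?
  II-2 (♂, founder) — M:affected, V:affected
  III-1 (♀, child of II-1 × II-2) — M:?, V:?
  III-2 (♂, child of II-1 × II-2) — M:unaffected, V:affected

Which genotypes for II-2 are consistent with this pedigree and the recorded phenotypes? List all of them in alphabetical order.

M/I-1 ? ·: mm|Mm
M/I-2 ? ·: mm|Mm
M/II-1 un I-1×I-2: mm
M/II-2 aff ·: Mm
M/III-1 ? II-1×II-2: mm|Mm
M/III-2 un II-1×II-2: mm
⇒ M over [I-1,I-2,II-1,II-2,III-1,III-2]: 8 consistent
V/I-1 ? ·: vv|Vv|VV
V/I-2 aff ·: Vv|VV
V/II-1 ? I-1×I-2: vv|Vv|VV
V/II-2 aff ·: Vv|VV
V/III-1 ? II-1×II-2: vv|Vv|VV
V/III-2 aff II-1×II-2: Vv|VV
⇒ V over [I-1,I-2,II-1,II-2,III-1,III-2]: 76 consistent

II-2 ∈ {Mm VV, Mm Vv}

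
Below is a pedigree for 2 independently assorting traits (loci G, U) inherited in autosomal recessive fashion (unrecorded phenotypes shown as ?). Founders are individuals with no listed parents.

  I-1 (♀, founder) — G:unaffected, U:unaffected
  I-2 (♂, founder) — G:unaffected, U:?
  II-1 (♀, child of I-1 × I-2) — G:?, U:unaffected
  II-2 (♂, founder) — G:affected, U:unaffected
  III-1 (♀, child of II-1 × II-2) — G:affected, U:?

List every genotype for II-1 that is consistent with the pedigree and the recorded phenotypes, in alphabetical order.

II-1 ∈ {Gg UU, Gg Uu, gg UU, gg Uu}

G/I-1 un ·: GG|Gg
G/I-2 un ·: GG|Gg
G/II-1 ? I-1×I-2: Gg|gg
G/II-2 aff ·: gg
G/III-1 aff II-1×II-2: gg
⇒ G over [I-1,I-2,II-1,II-2,III-1]: 4 consistent
U/I-1 un ·: UU|Uu
U/I-2 ? ·: UU|Uu|uu
U/II-1 un I-1×I-2: UU|Uu
U/II-2 un ·: UU|Uu
U/III-1 ? II-1×II-2: UU|Uu|uu
⇒ U over [I-1,I-2,II-1,II-2,III-1]: 37 consistent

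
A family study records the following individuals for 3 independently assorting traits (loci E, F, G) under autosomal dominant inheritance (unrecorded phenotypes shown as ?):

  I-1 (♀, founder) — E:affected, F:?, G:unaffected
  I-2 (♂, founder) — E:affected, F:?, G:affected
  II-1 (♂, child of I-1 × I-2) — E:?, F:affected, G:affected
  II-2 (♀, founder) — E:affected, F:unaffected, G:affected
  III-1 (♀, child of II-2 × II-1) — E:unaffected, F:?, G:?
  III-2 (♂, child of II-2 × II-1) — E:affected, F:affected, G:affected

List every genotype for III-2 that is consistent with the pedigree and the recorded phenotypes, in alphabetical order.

E/I-1 aff ·: Ee|EE
E/I-2 aff ·: Ee|EE
E/II-1 ? I-1×I-2: ee|Ee
E/II-2 aff ·: Ee
E/III-1 un II-2×II-1: ee
E/III-2 aff II-2×II-1: Ee|EE
⇒ E over [I-1,I-2,II-1,II-2,III-1,III-2]: 7 consistent
F/I-1 ? ·: ff|Ff|FF
F/I-2 ? ·: ff|Ff|FF
F/II-1 aff I-1×I-2: Ff|FF
F/II-2 un ·: ff
F/III-1 ? II-2×II-1: ff|Ff
F/III-2 aff II-2×II-1: Ff
⇒ F over [I-1,I-2,II-1,II-2,III-1,III-2]: 18 consistent
G/I-1 un ·: gg
G/I-2 aff ·: Gg|GG
G/II-1 aff I-1×I-2: Gg
G/II-2 aff ·: Gg|GG
G/III-1 ? II-2×II-1: gg|Gg|GG
G/III-2 aff II-2×II-1: Gg|GG
⇒ G over [I-1,I-2,II-1,II-2,III-1,III-2]: 20 consistent

III-2 ∈ {EE Ff GG, EE Ff Gg, Ee Ff GG, Ee Ff Gg}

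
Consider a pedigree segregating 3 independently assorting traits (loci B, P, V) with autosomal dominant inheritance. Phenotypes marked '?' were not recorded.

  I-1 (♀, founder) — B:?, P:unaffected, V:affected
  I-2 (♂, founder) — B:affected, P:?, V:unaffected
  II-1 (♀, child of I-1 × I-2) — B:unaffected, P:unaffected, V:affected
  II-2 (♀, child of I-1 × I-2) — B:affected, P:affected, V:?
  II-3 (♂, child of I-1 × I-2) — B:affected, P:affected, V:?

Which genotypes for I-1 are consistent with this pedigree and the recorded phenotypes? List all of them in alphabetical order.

B/I-1 ? ·: bb|Bb
B/I-2 aff ·: Bb
B/II-1 un I-1×I-2: bb
B/II-2 aff I-1×I-2: Bb|BB
B/II-3 aff I-1×I-2: Bb|BB
⇒ B over [I-1,I-2,II-1,II-2,II-3]: 5 consistent
P/I-1 un ·: pp
P/I-2 ? ·: Pp
P/II-1 un I-1×I-2: pp
P/II-2 aff I-1×I-2: Pp
P/II-3 aff I-1×I-2: Pp
⇒ P over [I-1,I-2,II-1,II-2,II-3]: 1 consistent
V/I-1 aff ·: Vv|VV
V/I-2 un ·: vv
V/II-1 aff I-1×I-2: Vv
V/II-2 ? I-1×I-2: vv|Vv
V/II-3 ? I-1×I-2: vv|Vv
⇒ V over [I-1,I-2,II-1,II-2,II-3]: 5 consistent

I-1 ∈ {Bb pp VV, Bb pp Vv, bb pp VV, bb pp Vv}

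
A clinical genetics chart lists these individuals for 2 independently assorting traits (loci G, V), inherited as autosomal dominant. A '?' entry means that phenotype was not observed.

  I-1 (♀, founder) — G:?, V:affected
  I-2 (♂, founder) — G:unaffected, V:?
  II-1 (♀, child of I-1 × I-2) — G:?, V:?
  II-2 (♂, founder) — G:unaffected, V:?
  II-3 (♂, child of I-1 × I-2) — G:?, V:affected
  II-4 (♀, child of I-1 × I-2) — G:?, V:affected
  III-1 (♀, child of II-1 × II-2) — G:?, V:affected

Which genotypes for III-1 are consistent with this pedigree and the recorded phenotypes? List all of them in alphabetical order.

G/I-1 ? ·: gg|Gg|GG
G/I-2 un ·: gg
G/II-1 ? I-1×I-2: gg|Gg
G/II-2 un ·: gg
G/II-3 ? I-1×I-2: gg|Gg
G/II-4 ? I-1×I-2: gg|Gg
G/III-1 ? II-1×II-2: gg|Gg
⇒ G over [I-1,I-2,II-1,II-2,II-3,II-4,III-1]: 15 consistent
V/I-1 aff ·: Vv|VV
V/I-2 ? ·: vv|Vv|VV
V/II-1 ? I-1×I-2: vv|Vv|VV
V/II-2 ? ·: vv|Vv|VV
V/II-3 aff I-1×I-2: Vv|VV
V/II-4 aff I-1×I-2: Vv|VV
V/III-1 aff II-1×II-2: Vv|VV
⇒ V over [I-1,I-2,II-1,II-2,II-3,II-4,III-1]: 132 consistent

III-1 ∈ {Gg VV, Gg Vv, gg VV, gg Vv}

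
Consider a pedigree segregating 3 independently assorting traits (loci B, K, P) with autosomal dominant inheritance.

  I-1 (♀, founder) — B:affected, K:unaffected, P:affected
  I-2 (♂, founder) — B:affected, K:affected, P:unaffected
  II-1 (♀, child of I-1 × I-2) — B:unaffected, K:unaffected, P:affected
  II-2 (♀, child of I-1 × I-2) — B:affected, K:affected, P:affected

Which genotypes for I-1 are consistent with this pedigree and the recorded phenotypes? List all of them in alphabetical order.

B/I-1 aff ·: Bb
B/I-2 aff ·: Bb
B/II-1 un I-1×I-2: bb
B/II-2 aff I-1×I-2: Bb|BB
⇒ B over [I-1,I-2,II-1,II-2]: 2 consistent
K/I-1 un ·: kk
K/I-2 aff ·: Kk
K/II-1 un I-1×I-2: kk
K/II-2 aff I-1×I-2: Kk
⇒ K over [I-1,I-2,II-1,II-2]: 1 consistent
P/I-1 aff ·: Pp|PP
P/I-2 un ·: pp
P/II-1 aff I-1×I-2: Pp
P/II-2 aff I-1×I-2: Pp
⇒ P over [I-1,I-2,II-1,II-2]: 2 consistent

I-1 ∈ {Bb kk PP, Bb kk Pp}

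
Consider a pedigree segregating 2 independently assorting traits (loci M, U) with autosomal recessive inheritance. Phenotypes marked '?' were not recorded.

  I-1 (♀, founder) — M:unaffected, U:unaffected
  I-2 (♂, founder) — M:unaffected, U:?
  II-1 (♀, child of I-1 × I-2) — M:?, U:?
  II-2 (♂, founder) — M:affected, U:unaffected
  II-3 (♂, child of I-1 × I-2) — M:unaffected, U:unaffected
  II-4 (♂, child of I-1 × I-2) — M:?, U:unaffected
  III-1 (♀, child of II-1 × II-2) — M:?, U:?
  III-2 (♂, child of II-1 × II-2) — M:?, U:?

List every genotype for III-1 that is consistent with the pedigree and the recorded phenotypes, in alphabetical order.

M/I-1 un ·: MM|Mm
M/I-2 un ·: MM|Mm
M/II-1 ? I-1×I-2: MM|Mm|mm
M/II-2 aff ·: mm
M/II-3 un I-1×I-2: MM|Mm
M/II-4 ? I-1×I-2: MM|Mm|mm
M/III-1 ? II-1×II-2: Mm|mm
M/III-2 ? II-1×II-2: Mm|mm
⇒ M over [I-1,I-2,II-1,II-2,II-3,II-4,III-1,III-2]: 77 consistent
U/I-1 un ·: UU|Uu
U/I-2 ? ·: UU|Uu|uu
U/II-1 ? I-1×I-2: UU|Uu|uu
U/II-2 un ·: UU|Uu
U/II-3 un I-1×I-2: UU|Uu
U/II-4 un I-1×I-2: UU|Uu
U/III-1 ? II-1×II-2: UU|Uu|uu
U/III-2 ? II-1×II-2: UU|Uu|uu
⇒ U over [I-1,I-2,II-1,II-2,II-3,II-4,III-1,III-2]: 272 consistent

III-1 ∈ {Mm UU, Mm Uu, Mm uu, mm UU, mm Uu, mm uu}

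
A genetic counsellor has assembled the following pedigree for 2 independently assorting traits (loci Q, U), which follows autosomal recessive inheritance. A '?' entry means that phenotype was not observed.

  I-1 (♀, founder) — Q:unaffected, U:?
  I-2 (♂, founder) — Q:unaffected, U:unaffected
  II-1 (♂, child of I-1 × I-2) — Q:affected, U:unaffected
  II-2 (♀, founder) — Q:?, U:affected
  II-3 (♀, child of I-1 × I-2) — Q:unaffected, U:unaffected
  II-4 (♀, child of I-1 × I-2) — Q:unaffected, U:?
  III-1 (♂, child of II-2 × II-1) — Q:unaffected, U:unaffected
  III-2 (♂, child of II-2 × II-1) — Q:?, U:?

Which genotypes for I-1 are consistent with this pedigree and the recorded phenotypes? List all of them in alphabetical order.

I-1 ∈ {Qq UU, Qq Uu, Qq uu}

Q/I-1 un ·: Qq
Q/I-2 un ·: Qq
Q/II-1 aff I-1×I-2: qq
Q/II-2 ? ·: QQ|Qq
Q/II-3 un I-1×I-2: QQ|Qq
Q/II-4 un I-1×I-2: QQ|Qq
Q/III-1 un II-2×II-1: Qq
Q/III-2 ? II-2×II-1: Qq|qq
⇒ Q over [I-1,I-2,II-1,II-2,II-3,II-4,III-1,III-2]: 12 consistent
U/I-1 ? ·: UU|Uu|uu
U/I-2 un ·: UU|Uu
U/II-1 un I-1×I-2: UU|Uu
U/II-2 aff ·: uu
U/II-3 un I-1×I-2: UU|Uu
U/II-4 ? I-1×I-2: UU|Uu|uu
U/III-1 un II-2×II-1: Uu
U/III-2 ? II-2×II-1: Uu|uu
⇒ U over [I-1,I-2,II-1,II-2,II-3,II-4,III-1,III-2]: 49 consistent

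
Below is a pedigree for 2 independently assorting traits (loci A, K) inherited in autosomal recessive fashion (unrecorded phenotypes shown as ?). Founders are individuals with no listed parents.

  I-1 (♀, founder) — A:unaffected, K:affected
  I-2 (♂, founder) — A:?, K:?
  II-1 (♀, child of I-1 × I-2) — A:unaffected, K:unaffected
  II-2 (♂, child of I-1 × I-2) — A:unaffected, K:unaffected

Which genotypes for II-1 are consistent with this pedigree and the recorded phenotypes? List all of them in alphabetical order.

II-1 ∈ {AA Kk, Aa Kk}

A/I-1 un ·: AA|Aa
A/I-2 ? ·: AA|Aa|aa
A/II-1 un I-1×I-2: AA|Aa
A/II-2 un I-1×I-2: AA|Aa
⇒ A over [I-1,I-2,II-1,II-2]: 15 consistent
K/I-1 aff ·: kk
K/I-2 ? ·: KK|Kk
K/II-1 un I-1×I-2: Kk
K/II-2 un I-1×I-2: Kk
⇒ K over [I-1,I-2,II-1,II-2]: 2 consistent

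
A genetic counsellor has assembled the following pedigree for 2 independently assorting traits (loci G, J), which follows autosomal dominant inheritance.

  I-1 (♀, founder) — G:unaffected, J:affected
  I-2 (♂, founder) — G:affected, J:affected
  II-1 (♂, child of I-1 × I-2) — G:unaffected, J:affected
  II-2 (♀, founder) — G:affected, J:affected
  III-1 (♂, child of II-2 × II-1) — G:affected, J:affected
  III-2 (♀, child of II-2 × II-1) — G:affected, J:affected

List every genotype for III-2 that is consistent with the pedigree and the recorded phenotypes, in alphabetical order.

III-2 ∈ {Gg JJ, Gg Jj}

G/I-1 un ·: gg
G/I-2 aff ·: Gg
G/II-1 un I-1×I-2: gg
G/II-2 aff ·: Gg|GG
G/III-1 aff II-2×II-1: Gg
G/III-2 aff II-2×II-1: Gg
⇒ G over [I-1,I-2,II-1,II-2,III-1,III-2]: 2 consistent
J/I-1 aff ·: Jj|JJ
J/I-2 aff ·: Jj|JJ
J/II-1 aff I-1×I-2: Jj|JJ
J/II-2 aff ·: Jj|JJ
J/III-1 aff II-2×II-1: Jj|JJ
J/III-2 aff II-2×II-1: Jj|JJ
⇒ J over [I-1,I-2,II-1,II-2,III-1,III-2]: 44 consistent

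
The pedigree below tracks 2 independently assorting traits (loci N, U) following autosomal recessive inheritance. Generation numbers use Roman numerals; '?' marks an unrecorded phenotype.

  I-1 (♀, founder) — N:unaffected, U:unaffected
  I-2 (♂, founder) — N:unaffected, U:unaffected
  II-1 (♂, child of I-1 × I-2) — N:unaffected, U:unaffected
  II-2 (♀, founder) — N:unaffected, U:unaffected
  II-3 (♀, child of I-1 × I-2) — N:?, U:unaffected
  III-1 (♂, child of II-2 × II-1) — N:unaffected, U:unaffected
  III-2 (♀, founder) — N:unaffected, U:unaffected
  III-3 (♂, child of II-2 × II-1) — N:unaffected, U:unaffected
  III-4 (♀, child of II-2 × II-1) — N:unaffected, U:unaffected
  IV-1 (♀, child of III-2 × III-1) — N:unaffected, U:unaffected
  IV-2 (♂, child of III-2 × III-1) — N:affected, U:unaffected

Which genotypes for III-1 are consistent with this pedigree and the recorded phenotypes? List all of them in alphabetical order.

III-1 ∈ {Nn UU, Nn Uu}

N/I-1 un ·: NN|Nn
N/I-2 un ·: NN|Nn
N/II-1 un I-1×I-2: NN|Nn
N/II-2 un ·: NN|Nn
N/II-3 ? I-1×I-2: NN|Nn|nn
N/III-1 un II-2×II-1: Nn
N/III-2 un ·: Nn
N/III-3 un II-2×II-1: NN|Nn
N/III-4 un II-2×II-1: NN|Nn
N/IV-1 un III-2×III-1: NN|Nn
N/IV-2 aff III-2×III-1: nn
⇒ N over [I-1,I-2,II-1,II-2,II-3,III-1,III-2,III-3,III-4,IV-1,IV-2]: 176 consistent
U/I-1 un ·: UU|Uu
U/I-2 un ·: UU|Uu
U/II-1 un I-1×I-2: UU|Uu
U/II-2 un ·: UU|Uu
U/II-3 un I-1×I-2: UU|Uu
U/III-1 un II-2×II-1: UU|Uu
U/III-2 un ·: UU|Uu
U/III-3 un II-2×II-1: UU|Uu
U/III-4 un II-2×II-1: UU|Uu
U/IV-1 un III-2×III-1: UU|Uu
U/IV-2 un III-2×III-1: UU|Uu
⇒ U over [I-1,I-2,II-1,II-2,II-3,III-1,III-2,III-3,III-4,IV-1,IV-2]: 1023 consistent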